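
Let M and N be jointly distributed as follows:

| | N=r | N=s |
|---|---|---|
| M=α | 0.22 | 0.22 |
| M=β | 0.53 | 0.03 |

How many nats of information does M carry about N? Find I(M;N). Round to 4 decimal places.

0.1404 nats

Marginals: p(M) = (0.4400, 0.5600), p(N) = (0.7500, 0.2500).
I(M;N) = Σ p(x,y)·ln[p(x,y)/(p(x)p(y))].
  (α,r): 0.22·ln(0.6667) = -0.08920
  (α,s): 0.22·ln(2.0000) = 0.15249
  (β,r): 0.53·ln(1.2619) = 0.12329
  (β,s): 0.03·ln(0.2143) = -0.04621
Sum = 0.1404 nats.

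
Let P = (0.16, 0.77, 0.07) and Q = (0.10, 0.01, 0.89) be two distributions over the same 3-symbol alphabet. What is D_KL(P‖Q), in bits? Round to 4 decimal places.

4.6771 bits

D(P‖Q) = Σ p·log₂(p/q).
  0.16·log₂(0.16/0.10) = 0.10849
  0.77·log₂(0.77/0.01) = 4.82543
  0.07·log₂(0.07/0.89) = -0.25679
D(P‖Q) = 4.6771 bits.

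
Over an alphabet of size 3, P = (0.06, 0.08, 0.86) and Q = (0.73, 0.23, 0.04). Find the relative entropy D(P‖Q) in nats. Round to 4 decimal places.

2.4041 nats

D(P‖Q) = Σ p·ln(p/q).
  0.06·ln(0.06/0.73) = -0.14992
  0.08·ln(0.08/0.23) = -0.08448
  0.86·ln(0.86/0.04) = 2.63853
D(P‖Q) = 2.4041 nats.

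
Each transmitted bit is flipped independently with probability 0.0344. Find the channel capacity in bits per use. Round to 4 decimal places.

Binary symmetric channel: C = 1 − h₂(ε) where h₂ is the binary entropy function.
h₂(0.0344) = −0.0344·log₂0.0344 − 0.9656·log₂0.9656 = 0.2160.
C = 1 − 0.2160 = 0.7840 bits per channel use.

0.7840 bits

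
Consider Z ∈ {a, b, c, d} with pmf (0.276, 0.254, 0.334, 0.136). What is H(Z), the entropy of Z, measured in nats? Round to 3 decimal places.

H(Z) = −Σ p·ln p.
  −(0.276)·ln(0.276) = 0.3553
  −(0.254)·ln(0.254) = 0.3481
  −(0.334)·ln(0.334) = 0.3663
  −(0.136)·ln(0.136) = 0.2713
Sum: 0.3553 + 0.3481 + 0.3663 + 0.2713 = 1.341 nats.

1.341 nats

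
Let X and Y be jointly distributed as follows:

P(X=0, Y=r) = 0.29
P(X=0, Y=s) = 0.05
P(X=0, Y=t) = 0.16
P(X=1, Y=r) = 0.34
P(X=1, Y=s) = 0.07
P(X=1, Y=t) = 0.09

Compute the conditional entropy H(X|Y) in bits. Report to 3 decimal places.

0.980 bits

Marginals: p(X) = (0.5000, 0.5000), p(Y) = (0.6300, 0.1200, 0.2500).
H(X|Y) = Σ p(Y) · H(X|Y=·).
  Y=r: p=0.6300, H(X|Y=r) = 0.9955
  Y=s: p=0.1200, H(X|Y=s) = 0.9799
  Y=t: p=0.2500, H(X|Y=t) = 0.9427
Weighted sum = 0.980 bits.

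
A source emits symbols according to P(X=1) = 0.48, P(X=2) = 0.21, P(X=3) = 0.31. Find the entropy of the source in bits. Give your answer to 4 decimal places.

1.5049 bits

H(X) = −Σ p·log₂ p.
  −(0.48)·log₂(0.48) = 0.50827
  −(0.21)·log₂(0.21) = 0.47282
  −(0.31)·log₂(0.31) = 0.52379
Sum: 0.50827 + 0.47282 + 0.52379 = 1.5049 bits.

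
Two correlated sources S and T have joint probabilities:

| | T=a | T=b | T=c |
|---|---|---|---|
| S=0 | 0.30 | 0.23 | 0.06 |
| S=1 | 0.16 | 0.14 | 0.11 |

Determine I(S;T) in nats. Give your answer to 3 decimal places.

0.024 nats

Marginals: p(S) = (0.5900, 0.4100), p(T) = (0.4600, 0.3700, 0.1700).
I(S;T) = H(S) + H(T) − H(S,T).
H(S) = 0.6769, H(T) = 1.0263, H(S,T) = 1.6793.
I(S;T) = 0.6769 + 1.0263 − 1.6793 = 0.024 nats.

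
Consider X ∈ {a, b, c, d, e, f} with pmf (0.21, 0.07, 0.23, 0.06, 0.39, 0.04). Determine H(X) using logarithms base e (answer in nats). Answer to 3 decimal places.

H(X) = −Σ p·ln p.
  −(0.21)·ln(0.21) = 0.3277
  −(0.07)·ln(0.07) = 0.1861
  −(0.23)·ln(0.23) = 0.3380
  −(0.06)·ln(0.06) = 0.1688
  −(0.39)·ln(0.39) = 0.3672
  −(0.04)·ln(0.04) = 0.1288
Sum: 0.3277 + 0.1861 + 0.3380 + 0.1688 + 0.3672 + 0.1288 = 1.517 nats.

1.517 nats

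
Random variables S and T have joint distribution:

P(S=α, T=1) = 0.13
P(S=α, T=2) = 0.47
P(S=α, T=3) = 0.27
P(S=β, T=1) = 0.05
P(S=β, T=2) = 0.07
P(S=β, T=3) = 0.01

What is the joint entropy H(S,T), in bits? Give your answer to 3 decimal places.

1.956 bits

H(S,T) = −Σ p(x,y)·log₂ p(x,y) over all 6 cells.
  cell (α,1): −0.13·log₂0.13 = 0.3826
  cell (α,2): −0.47·log₂0.47 = 0.5120
  cell (α,3): −0.27·log₂0.27 = 0.5100
  cell (β,1): −0.05·log₂0.05 = 0.2161
  cell (β,2): −0.07·log₂0.07 = 0.2686
  cell (β,3): −0.01·log₂0.01 = 0.0664
Sum = 1.956 bits.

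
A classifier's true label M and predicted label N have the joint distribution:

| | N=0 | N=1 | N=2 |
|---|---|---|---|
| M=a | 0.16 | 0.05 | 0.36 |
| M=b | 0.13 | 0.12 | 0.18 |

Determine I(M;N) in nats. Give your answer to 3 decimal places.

Marginals: p(M) = (0.5700, 0.4300), p(N) = (0.2900, 0.1700, 0.5400).
I(M;N) = H(M) + H(N) − H(M,N).
H(M) = 0.6833, H(N) = 0.9930, H(M,N) = 1.6391.
I(M;N) = 0.6833 + 0.9930 − 1.6391 = 0.037 nats.

0.037 nats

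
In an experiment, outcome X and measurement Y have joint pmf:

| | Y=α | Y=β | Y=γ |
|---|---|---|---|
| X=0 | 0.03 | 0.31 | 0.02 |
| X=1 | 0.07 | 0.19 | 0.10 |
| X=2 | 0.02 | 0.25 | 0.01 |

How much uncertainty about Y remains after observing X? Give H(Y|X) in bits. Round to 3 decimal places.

Chain rule: H(Y|X) = H(X,Y) − H(X).
Marginals: p(X) = (0.3600, 0.3600, 0.2800), p(Y) = (0.1200, 0.7500, 0.1300).
H(X,Y) = 2.5237 bits; H(X) = 1.5755 bits.
H(Y|X) = 2.5237 − 1.5755 = 0.948 bits.

0.948 bits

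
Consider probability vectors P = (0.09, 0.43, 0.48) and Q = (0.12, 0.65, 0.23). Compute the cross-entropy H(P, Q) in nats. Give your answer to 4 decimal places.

H(P,Q) = −Σ p·ln q.
  −0.09·ln(0.12) = 0.19082
  −0.43·ln(0.65) = 0.18524
  −0.48·ln(0.23) = 0.70544
H(P,Q) = 1.0815 nats.

1.0815 nats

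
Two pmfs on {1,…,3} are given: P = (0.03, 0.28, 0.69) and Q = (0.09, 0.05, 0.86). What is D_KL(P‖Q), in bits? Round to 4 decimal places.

0.4291 bits

D(P‖Q) = Σ p·log₂(p/q).
  0.03·log₂(0.03/0.09) = -0.04755
  0.28·log₂(0.28/0.05) = 0.69592
  0.69·log₂(0.69/0.86) = -0.21924
D(P‖Q) = 0.4291 bits.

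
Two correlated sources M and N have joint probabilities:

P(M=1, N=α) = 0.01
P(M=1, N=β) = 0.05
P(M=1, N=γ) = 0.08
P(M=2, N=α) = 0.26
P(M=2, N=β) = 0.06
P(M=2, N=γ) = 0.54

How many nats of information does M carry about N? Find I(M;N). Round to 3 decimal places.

Marginals: p(M) = (0.1400, 0.8600), p(N) = (0.2700, 0.1100, 0.6200).
I(M;N) = Σ p(x,y)·ln[p(x,y)/(p(x)p(y))].
  (1,α): 0.01·ln(0.2646) = -0.0133
  (1,β): 0.05·ln(3.2468) = 0.0589
  (1,γ): 0.08·ln(0.9217) = -0.0065
  (2,α): 0.26·ln(1.1197) = 0.0294
  (2,β): 0.06·ln(0.6342) = -0.0273
  (2,γ): 0.54·ln(1.0128) = 0.0068
Sum = 0.048 nats.

0.048 nats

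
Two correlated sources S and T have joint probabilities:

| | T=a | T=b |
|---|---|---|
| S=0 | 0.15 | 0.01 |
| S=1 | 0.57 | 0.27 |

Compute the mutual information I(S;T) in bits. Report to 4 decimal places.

0.0405 bits

Marginals: p(S) = (0.1600, 0.8400), p(T) = (0.7200, 0.2800).
I(S;T) = H(S) + H(T) − H(S,T).
H(S) = 0.6343, H(T) = 0.8555, H(S,T) = 1.4493.
I(S;T) = 0.6343 + 0.8555 − 1.4493 = 0.0405 bits.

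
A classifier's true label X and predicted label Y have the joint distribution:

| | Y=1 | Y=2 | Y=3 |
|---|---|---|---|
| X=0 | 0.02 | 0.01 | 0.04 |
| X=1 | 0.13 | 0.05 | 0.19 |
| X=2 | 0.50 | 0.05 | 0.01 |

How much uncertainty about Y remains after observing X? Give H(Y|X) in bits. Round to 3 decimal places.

0.934 bits

Chain rule: H(Y|X) = H(X,Y) − H(X).
Marginals: p(X) = (0.0700, 0.3700, 0.5600), p(Y) = (0.6500, 0.1100, 0.2400).
H(X,Y) = 2.2016 bits; H(X) = 1.2677 bits.
H(Y|X) = 2.2016 − 1.2677 = 0.934 bits.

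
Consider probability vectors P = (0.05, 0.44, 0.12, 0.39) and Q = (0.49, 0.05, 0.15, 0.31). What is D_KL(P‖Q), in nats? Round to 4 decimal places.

D(P‖Q) = Σ p·ln(p/q).
  0.05·ln(0.05/0.49) = -0.11412
  0.44·ln(0.44/0.05) = 0.95689
  0.12·ln(0.12/0.15) = -0.02678
  0.39·ln(0.39/0.31) = 0.08953
D(P‖Q) = 0.9055 nats.

0.9055 nats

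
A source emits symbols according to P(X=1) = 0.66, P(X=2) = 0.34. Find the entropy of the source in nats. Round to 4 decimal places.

H(X) = −Σ p·ln p.
  −(0.66)·ln(0.66) = 0.27424
  −(0.34)·ln(0.34) = 0.36680
Sum: 0.27424 + 0.36680 = 0.6410 nats.

0.6410 nats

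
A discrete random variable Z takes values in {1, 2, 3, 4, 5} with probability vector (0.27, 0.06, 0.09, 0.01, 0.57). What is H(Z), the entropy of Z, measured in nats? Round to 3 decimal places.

H(Z) = −Σ p·ln p.
  −(0.27)·ln(0.27) = 0.3535
  −(0.06)·ln(0.06) = 0.1688
  −(0.09)·ln(0.09) = 0.2167
  −(0.01)·ln(0.01) = 0.0461
  −(0.57)·ln(0.57) = 0.3204
Sum: 0.3535 + 0.1688 + 0.2167 + 0.0461 + 0.3204 = 1.105 nats.

1.105 nats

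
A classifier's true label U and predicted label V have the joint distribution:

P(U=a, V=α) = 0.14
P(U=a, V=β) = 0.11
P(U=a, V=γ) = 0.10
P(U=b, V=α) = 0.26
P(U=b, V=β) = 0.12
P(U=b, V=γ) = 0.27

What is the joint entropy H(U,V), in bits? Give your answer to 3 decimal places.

2.462 bits

H(U,V) = −Σ p(x,y)·log₂ p(x,y) over all 6 cells.
  cell (a,α): −0.14·log₂0.14 = 0.3971
  cell (a,β): −0.11·log₂0.11 = 0.3503
  cell (a,γ): −0.10·log₂0.10 = 0.3322
  cell (b,α): −0.26·log₂0.26 = 0.5053
  cell (b,β): −0.12·log₂0.12 = 0.3671
  cell (b,γ): −0.27·log₂0.27 = 0.5100
Sum = 2.462 bits.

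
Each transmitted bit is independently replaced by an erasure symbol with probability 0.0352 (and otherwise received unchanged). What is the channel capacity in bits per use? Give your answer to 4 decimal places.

Binary erasure channel: capacity C = 1 − ε.
C = 1 − 0.0352 = 0.9648 bits per channel use.

0.9648 bits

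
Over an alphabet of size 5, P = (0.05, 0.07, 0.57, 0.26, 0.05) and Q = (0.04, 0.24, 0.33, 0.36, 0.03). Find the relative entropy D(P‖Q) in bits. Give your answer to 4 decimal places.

D(P‖Q) = Σ p·log₂(p/q).
  0.05·log₂(0.05/0.04) = 0.01610
  0.07·log₂(0.07/0.24) = -0.12443
  0.57·log₂(0.57/0.33) = 0.44944
  0.26·log₂(0.26/0.36) = -0.12207
  0.05·log₂(0.05/0.03) = 0.03685
D(P‖Q) = 0.2559 bits.

0.2559 bits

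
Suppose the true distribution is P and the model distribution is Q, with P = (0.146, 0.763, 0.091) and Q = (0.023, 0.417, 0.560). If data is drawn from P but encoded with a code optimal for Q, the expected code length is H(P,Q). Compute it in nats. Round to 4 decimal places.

1.2709 nats

H(P,Q) = −Σ p·ln q.
  −0.146·ln(0.023) = 0.55075
  −0.763·ln(0.417) = 0.66737
  −0.091·ln(0.560) = 0.05276
H(P,Q) = 1.2709 nats.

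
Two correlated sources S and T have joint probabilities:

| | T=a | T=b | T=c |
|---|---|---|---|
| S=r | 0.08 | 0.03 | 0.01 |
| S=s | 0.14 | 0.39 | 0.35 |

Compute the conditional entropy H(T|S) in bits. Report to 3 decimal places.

1.437 bits

Marginals: p(S) = (0.1200, 0.8800), p(T) = (0.2200, 0.4200, 0.3600).
H(T|S) = Σ p(S) · H(T|S=·).
  S=r: p=0.1200, H(T|S=r) = 1.1887
  S=s: p=0.8800, H(T|S=s) = 1.4713
Weighted sum = 1.437 bits.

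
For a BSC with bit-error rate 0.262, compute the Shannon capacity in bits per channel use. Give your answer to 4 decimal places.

0.1703 bits

Binary symmetric channel: C = 1 − h₂(ε) where h₂ is the binary entropy function.
h₂(0.262) = −0.262·log₂0.262 − 0.738·log₂0.738 = 0.8297.
C = 1 − 0.8297 = 0.1703 bits per channel use.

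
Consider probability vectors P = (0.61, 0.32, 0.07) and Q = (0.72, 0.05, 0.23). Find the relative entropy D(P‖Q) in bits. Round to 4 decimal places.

D(P‖Q) = Σ p·log₂(p/q).
  0.61·log₂(0.61/0.72) = -0.14590
  0.32·log₂(0.32/0.05) = 0.85698
  0.07·log₂(0.07/0.23) = -0.12013
D(P‖Q) = 0.5909 bits.

0.5909 bits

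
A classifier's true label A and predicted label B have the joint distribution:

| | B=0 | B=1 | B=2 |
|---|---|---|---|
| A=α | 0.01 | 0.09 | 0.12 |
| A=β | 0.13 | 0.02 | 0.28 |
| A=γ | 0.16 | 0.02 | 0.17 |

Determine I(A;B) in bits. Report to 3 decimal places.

0.174 bits

Marginals: p(A) = (0.2200, 0.4300, 0.3500), p(B) = (0.3000, 0.1300, 0.5700).
I(A;B) = H(A) + H(B) − H(A,B).
H(A) = 1.5342, H(B) = 1.3660, H(A,B) = 2.7264.
I(A;B) = 1.5342 + 1.3660 − 2.7264 = 0.174 bits.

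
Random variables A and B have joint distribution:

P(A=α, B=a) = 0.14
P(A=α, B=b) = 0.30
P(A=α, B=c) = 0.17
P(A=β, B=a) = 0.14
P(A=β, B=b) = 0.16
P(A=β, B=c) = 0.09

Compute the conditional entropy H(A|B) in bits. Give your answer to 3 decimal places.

0.951 bits

Marginals: p(A) = (0.6100, 0.3900), p(B) = (0.2800, 0.4600, 0.2600).
H(A|B) = Σ p(B) · H(A|B=·).
  B=a: p=0.2800, H(A|B=a) = 1.0000
  B=b: p=0.4600, H(A|B=b) = 0.9321
  B=c: p=0.2600, H(A|B=c) = 0.9306
Weighted sum = 0.951 bits.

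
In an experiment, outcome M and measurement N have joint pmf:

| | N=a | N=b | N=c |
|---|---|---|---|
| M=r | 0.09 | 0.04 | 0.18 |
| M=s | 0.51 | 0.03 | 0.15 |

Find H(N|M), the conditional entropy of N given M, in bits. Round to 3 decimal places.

1.108 bits

Marginals: p(M) = (0.3100, 0.6900), p(N) = (0.6000, 0.0700, 0.3300).
H(N|M) = Σ p(M) · H(N|M=·).
  M=r: p=0.3100, H(N|M=r) = 1.3546
  M=s: p=0.6900, H(N|M=s) = 0.9976
Weighted sum = 1.108 bits.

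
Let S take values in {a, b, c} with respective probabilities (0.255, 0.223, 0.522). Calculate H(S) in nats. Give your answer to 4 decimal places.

H(S) = −Σ p·ln p.
  −(0.255)·ln(0.255) = 0.34846
  −(0.223)·ln(0.223) = 0.33463
  −(0.522)·ln(0.522) = 0.33935
Sum: 0.34846 + 0.33463 + 0.33935 = 1.0224 nats.

1.0224 nats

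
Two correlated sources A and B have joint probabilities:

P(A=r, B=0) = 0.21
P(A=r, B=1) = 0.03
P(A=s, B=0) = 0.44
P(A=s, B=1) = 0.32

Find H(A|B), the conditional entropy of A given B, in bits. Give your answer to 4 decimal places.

0.7377 bits

Marginals: p(A) = (0.2400, 0.7600), p(B) = (0.6500, 0.3500).
H(A|B) = Σ p(B) · H(A|B=·).
  B=0: p=0.6500, H(A|B=0) = 0.9077
  B=1: p=0.3500, H(A|B=1) = 0.4220
Weighted sum = 0.7377 bits.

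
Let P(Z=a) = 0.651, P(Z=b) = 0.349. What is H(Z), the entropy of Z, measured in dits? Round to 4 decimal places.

0.2809 dits

H(Z) = −Σ p·log₁₀ p.
  −(0.651)·log₁₀(0.651) = 0.12136
  −(0.349)·log₁₀(0.349) = 0.15955
Sum: 0.12136 + 0.15955 = 0.2809 dits.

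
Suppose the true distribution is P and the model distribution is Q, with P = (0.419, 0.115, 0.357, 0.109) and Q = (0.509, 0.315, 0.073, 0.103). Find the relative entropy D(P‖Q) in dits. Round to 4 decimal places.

D(P‖Q) = Σ p·log₁₀(p/q).
  0.419·log₁₀(0.419/0.509) = -0.03541
  0.115·log₁₀(0.115/0.315) = -0.05033
  0.357·log₁₀(0.357/0.073) = 0.24610
  0.109·log₁₀(0.109/0.103) = 0.00268
D(P‖Q) = 0.1630 dits.

0.1630 dits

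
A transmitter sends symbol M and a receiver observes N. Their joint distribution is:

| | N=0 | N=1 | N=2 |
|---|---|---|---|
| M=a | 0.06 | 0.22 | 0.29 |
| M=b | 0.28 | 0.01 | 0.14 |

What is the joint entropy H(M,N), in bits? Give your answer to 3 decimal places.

2.220 bits

H(M,N) = −Σ p(x,y)·log₂ p(x,y) over all 6 cells.
  cell (a,0): −0.06·log₂0.06 = 0.2435
  cell (a,1): −0.22·log₂0.22 = 0.4806
  cell (a,2): −0.29·log₂0.29 = 0.5179
  cell (b,0): −0.28·log₂0.28 = 0.5142
  cell (b,1): −0.01·log₂0.01 = 0.0664
  cell (b,2): −0.14·log₂0.14 = 0.3971
Sum = 2.220 bits.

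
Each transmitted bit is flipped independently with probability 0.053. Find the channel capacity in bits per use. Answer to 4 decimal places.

0.7010 bits

Binary symmetric channel: C = 1 − h₂(ε) where h₂ is the binary entropy function.
h₂(0.053) = −0.053·log₂0.053 − 0.947·log₂0.947 = 0.2990.
C = 1 − 0.2990 = 0.7010 bits per channel use.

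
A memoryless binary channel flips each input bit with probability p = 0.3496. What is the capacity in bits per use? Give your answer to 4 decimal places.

0.0663 bits

Binary symmetric channel: C = 1 − h₂(ε) where h₂ is the binary entropy function.
h₂(0.3496) = −0.3496·log₂0.3496 − 0.6504·log₂0.6504 = 0.9337.
C = 1 − 0.9337 = 0.0663 bits per channel use.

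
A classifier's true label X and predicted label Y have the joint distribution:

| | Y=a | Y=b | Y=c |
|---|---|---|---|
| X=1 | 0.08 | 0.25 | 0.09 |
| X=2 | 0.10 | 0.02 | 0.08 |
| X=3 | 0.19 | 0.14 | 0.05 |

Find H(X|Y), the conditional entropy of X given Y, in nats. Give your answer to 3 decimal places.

0.950 nats

Marginals: p(X) = (0.4200, 0.2000, 0.3800), p(Y) = (0.3700, 0.4100, 0.2200).
H(X|Y) = Σ p(Y) · H(X|Y=·).
  Y=a: p=0.3700, H(X|Y=a) = 1.0270
  Y=b: p=0.4100, H(X|Y=b) = 0.8159
  Y=c: p=0.2200, H(X|Y=c) = 1.0702
Weighted sum = 0.950 nats.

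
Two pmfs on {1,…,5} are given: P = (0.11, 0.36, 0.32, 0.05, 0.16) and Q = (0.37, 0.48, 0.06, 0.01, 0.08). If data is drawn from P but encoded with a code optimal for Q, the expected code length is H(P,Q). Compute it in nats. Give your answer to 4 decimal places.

1.9083 nats

H(P,Q) = −Σ p·ln q.
  −0.11·ln(0.37) = 0.10937
  −0.36·ln(0.48) = 0.26423
  −0.32·ln(0.06) = 0.90029
  −0.05·ln(0.01) = 0.23026
  −0.16·ln(0.08) = 0.40412
H(P,Q) = 1.9083 nats.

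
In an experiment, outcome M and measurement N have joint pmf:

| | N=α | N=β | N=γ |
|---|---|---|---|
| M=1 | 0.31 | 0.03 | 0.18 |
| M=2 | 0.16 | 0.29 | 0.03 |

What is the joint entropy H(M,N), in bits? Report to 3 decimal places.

H(M,N) = −Σ p(x,y)·log₂ p(x,y) over all 6 cells.
  cell (1,α): −0.31·log₂0.31 = 0.5238
  cell (1,β): −0.03·log₂0.03 = 0.1518
  cell (1,γ): −0.18·log₂0.18 = 0.4453
  cell (2,α): −0.16·log₂0.16 = 0.4230
  cell (2,β): −0.29·log₂0.29 = 0.5179
  cell (2,γ): −0.03·log₂0.03 = 0.1518
Sum = 2.214 bits.

2.214 bits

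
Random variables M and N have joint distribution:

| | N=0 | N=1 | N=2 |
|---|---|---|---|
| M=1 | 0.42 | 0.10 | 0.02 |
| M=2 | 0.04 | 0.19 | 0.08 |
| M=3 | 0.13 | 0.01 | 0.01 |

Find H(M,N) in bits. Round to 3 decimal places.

H(M,N) = −Σ p(x,y)·log₂ p(x,y) over all 9 cells.
  cell (1,0): −0.42·log₂0.42 = 0.5256
  cell (1,1): −0.10·log₂0.10 = 0.3322
  cell (1,2): −0.02·log₂0.02 = 0.1129
  cell (2,0): −0.04·log₂0.04 = 0.1858
  cell (2,1): −0.19·log₂0.19 = 0.4552
  cell (2,2): −0.08·log₂0.08 = 0.2915
  cell (3,0): −0.13·log₂0.13 = 0.3826
  cell (3,1): −0.01·log₂0.01 = 0.0664
  cell (3,2): −0.01·log₂0.01 = 0.0664
Sum = 2.419 bits.

2.419 bits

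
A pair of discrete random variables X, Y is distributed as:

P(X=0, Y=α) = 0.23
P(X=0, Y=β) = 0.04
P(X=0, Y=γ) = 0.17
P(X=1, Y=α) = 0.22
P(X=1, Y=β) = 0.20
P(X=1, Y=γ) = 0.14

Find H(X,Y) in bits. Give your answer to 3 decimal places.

H(X,Y) = −Σ p(x,y)·log₂ p(x,y) over all 6 cells.
  cell (0,α): −0.23·log₂0.23 = 0.4877
  cell (0,β): −0.04·log₂0.04 = 0.1858
  cell (0,γ): −0.17·log₂0.17 = 0.4346
  cell (1,α): −0.22·log₂0.22 = 0.4806
  cell (1,β): −0.20·log₂0.20 = 0.4644
  cell (1,γ): −0.14·log₂0.14 = 0.3971
Sum = 2.450 bits.

2.450 bits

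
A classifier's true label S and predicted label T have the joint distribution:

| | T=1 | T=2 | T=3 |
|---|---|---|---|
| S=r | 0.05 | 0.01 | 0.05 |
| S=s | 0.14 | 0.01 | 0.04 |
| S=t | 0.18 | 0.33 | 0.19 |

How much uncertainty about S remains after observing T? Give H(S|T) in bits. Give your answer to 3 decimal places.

Marginals: p(S) = (0.1100, 0.1900, 0.7000), p(T) = (0.3700, 0.3500, 0.2800).
H(S|T) = Σ p(T) · H(S|T=·).
  T=1: p=0.3700, H(S|T=1) = 1.4264
  T=2: p=0.3500, H(S|T=2) = 0.3731
  T=3: p=0.2800, H(S|T=3) = 1.2245
Weighted sum = 1.001 bits.

1.001 bits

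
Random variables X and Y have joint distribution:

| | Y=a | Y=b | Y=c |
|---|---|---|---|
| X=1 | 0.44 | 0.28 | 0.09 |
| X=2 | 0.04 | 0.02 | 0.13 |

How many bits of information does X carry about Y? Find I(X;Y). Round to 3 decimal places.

Marginals: p(X) = (0.8100, 0.1900), p(Y) = (0.4800, 0.3000, 0.2200).
I(X;Y) = H(X) + H(Y) − H(X,Y).
H(X) = 0.7015, H(Y) = 1.5099, H(X,Y) = 2.0293.
I(X;Y) = 0.7015 + 1.5099 − 2.0293 = 0.182 bits.

0.182 bits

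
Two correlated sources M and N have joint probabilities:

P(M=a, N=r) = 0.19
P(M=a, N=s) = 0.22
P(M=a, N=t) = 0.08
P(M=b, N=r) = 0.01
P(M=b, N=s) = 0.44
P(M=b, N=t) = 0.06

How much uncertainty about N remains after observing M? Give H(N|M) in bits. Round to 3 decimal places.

1.059 bits

Marginals: p(M) = (0.4900, 0.5100), p(N) = (0.2000, 0.6600, 0.1400).
H(N|M) = Σ p(M) · H(N|M=·).
  M=a: p=0.4900, H(N|M=a) = 1.4756
  M=b: p=0.5100, H(N|M=b) = 0.6582
Weighted sum = 1.059 bits.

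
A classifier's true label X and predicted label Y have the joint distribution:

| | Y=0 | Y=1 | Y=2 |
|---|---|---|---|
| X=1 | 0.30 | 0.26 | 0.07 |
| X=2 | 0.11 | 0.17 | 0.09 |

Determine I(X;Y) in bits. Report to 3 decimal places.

0.032 bits

Marginals: p(X) = (0.6300, 0.3700), p(Y) = (0.4100, 0.4300, 0.1600).
I(X;Y) = H(X) + H(Y) − H(X,Y).
H(X) = 0.9507, H(Y) = 1.4740, H(X,Y) = 2.3925.
I(X;Y) = 0.9507 + 1.4740 − 2.3925 = 0.032 bits.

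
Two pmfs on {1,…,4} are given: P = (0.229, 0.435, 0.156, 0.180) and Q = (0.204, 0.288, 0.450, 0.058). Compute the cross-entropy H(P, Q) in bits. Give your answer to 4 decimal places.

H(P,Q) = −Σ p·log₂ q.
  −0.229·log₂(0.204) = 0.52518
  −0.435·log₂(0.288) = 0.78120
  −0.156·log₂(0.450) = 0.17971
  −0.180·log₂(0.058) = 0.73940
H(P,Q) = 2.2255 bits.

2.2255 bits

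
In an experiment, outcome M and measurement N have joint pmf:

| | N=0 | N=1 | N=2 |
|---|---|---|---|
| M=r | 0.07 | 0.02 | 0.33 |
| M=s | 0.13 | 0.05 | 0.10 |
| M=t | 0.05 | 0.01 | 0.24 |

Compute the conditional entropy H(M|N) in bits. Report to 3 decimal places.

1.438 bits

Marginals: p(M) = (0.4200, 0.2800, 0.3000), p(N) = (0.2500, 0.0800, 0.6700).
H(M|N) = Σ p(N) · H(M|N=·).
  N=0: p=0.2500, H(M|N=0) = 1.4692
  N=1: p=0.0800, H(M|N=1) = 1.2988
  N=2: p=0.6700, H(M|N=2) = 1.4434
Weighted sum = 1.438 bits.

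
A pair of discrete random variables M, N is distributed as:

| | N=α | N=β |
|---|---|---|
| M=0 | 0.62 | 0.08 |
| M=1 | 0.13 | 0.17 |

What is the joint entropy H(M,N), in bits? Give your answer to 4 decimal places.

H(M,N) = −Σ p(x,y)·log₂ p(x,y) over all 4 cells.
  cell (0,α): −0.62·log₂0.62 = 0.42759
  cell (0,β): −0.08·log₂0.08 = 0.29151
  cell (1,α): −0.13·log₂0.13 = 0.38264
  cell (1,β): −0.17·log₂0.17 = 0.43459
Sum = 1.5363 bits.

1.5363 bits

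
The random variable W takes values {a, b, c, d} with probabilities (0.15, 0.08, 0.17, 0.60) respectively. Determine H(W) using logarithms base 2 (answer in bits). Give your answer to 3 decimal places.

H(W) = −Σ p·log₂ p.
  −(0.15)·log₂(0.15) = 0.4105
  −(0.08)·log₂(0.08) = 0.2915
  −(0.17)·log₂(0.17) = 0.4346
  −(0.60)·log₂(0.60) = 0.4422
Sum: 0.4105 + 0.2915 + 0.4346 + 0.4422 = 1.579 bits.

1.579 bits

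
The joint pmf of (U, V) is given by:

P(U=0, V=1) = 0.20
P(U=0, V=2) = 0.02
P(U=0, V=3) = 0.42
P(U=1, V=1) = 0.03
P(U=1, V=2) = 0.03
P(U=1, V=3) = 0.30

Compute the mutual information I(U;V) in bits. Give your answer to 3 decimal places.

0.060 bits

Marginals: p(U) = (0.6400, 0.3600), p(V) = (0.2300, 0.0500, 0.7200).
I(U;V) = H(U) + H(V) − H(U,V).
H(U) = 0.9427, H(V) = 1.0450, H(U,V) = 1.9275.
I(U;V) = 0.9427 + 1.0450 − 1.9275 = 0.060 bits.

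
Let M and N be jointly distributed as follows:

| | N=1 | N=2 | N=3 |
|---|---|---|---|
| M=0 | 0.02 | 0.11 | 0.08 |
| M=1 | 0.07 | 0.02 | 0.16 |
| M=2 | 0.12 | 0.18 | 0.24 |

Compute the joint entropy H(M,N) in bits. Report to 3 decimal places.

2.866 bits

H(M,N) = −Σ p(x,y)·log₂ p(x,y) over all 9 cells.
  cell (0,1): −0.02·log₂0.02 = 0.1129
  cell (0,2): −0.11·log₂0.11 = 0.3503
  cell (0,3): −0.08·log₂0.08 = 0.2915
  cell (1,1): −0.07·log₂0.07 = 0.2686
  cell (1,2): −0.02·log₂0.02 = 0.1129
  cell (1,3): −0.16·log₂0.16 = 0.4230
  cell (2,1): −0.12·log₂0.12 = 0.3671
  cell (2,2): −0.18·log₂0.18 = 0.4453
  cell (2,3): −0.24·log₂0.24 = 0.4941
Sum = 2.866 bits.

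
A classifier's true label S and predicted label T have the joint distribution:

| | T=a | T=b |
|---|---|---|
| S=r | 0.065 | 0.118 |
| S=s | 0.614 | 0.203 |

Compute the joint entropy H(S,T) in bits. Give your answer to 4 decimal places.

1.5192 bits

H(S,T) = −Σ p(x,y)·log₂ p(x,y) over all 4 cells.
  cell (r,a): −0.065·log₂0.065 = 0.25632
  cell (r,b): −0.118·log₂0.118 = 0.36381
  cell (s,a): −0.614·log₂0.614 = 0.43207
  cell (s,b): −0.203·log₂0.203 = 0.46699
Sum = 1.5192 bits.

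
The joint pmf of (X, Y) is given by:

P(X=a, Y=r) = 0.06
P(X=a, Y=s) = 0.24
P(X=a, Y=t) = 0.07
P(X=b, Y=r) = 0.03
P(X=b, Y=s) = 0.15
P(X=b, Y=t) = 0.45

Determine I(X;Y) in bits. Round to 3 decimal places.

Marginals: p(X) = (0.3700, 0.6300), p(Y) = (0.0900, 0.3900, 0.5200).
I(X;Y) = Σ p(x,y)·log₂[p(x,y)/(p(x)p(y))].
  (a,r): 0.06·log₂(1.8018) = 0.0510
  (a,s): 0.24·log₂(1.6632) = 0.1762
  (a,t): 0.07·log₂(0.3638) = -0.1021
  (b,r): 0.03·log₂(0.5291) = -0.0276
  (b,s): 0.15·log₂(0.6105) = -0.1068
  (b,t): 0.45·log₂(1.3736) = 0.2061
Sum = 0.197 bits.

0.197 bits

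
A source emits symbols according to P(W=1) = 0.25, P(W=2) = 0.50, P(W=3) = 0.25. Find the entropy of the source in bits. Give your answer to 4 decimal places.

1.5000 bits

H(W) = −Σ p·log₂ p.
  −(0.25)·log₂(0.25) = 0.50000
  −(0.50)·log₂(0.50) = 0.50000
  −(0.25)·log₂(0.25) = 0.50000
Sum: 0.50000 + 0.50000 + 0.50000 = 1.5000 bits.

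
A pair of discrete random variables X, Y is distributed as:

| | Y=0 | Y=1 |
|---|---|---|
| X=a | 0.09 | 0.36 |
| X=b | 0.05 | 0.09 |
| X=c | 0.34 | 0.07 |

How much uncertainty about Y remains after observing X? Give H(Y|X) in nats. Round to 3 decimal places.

0.504 nats

Marginals: p(X) = (0.4500, 0.1400, 0.4100), p(Y) = (0.4800, 0.5200).
H(Y|X) = Σ p(X) · H(Y|X=·).
  X=a: p=0.4500, H(Y|X=a) = 0.5004
  X=b: p=0.1400, H(Y|X=b) = 0.6518
  X=c: p=0.4100, H(Y|X=c) = 0.4570
Weighted sum = 0.504 nats.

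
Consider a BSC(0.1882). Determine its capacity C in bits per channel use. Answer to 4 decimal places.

0.3023 bits

Binary symmetric channel: C = 1 − h₂(ε) where h₂ is the binary entropy function.
h₂(0.1882) = −0.1882·log₂0.1882 − 0.8118·log₂0.8118 = 0.6977.
C = 1 − 0.6977 = 0.3023 bits per channel use.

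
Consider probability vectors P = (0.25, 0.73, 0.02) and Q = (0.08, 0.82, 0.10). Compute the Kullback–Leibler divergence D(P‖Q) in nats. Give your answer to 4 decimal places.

0.1678 nats

D(P‖Q) = Σ p·ln(p/q).
  0.25·ln(0.25/0.08) = 0.28486
  0.73·ln(0.73/0.82) = -0.08487
  0.02·ln(0.02/0.10) = -0.03219
D(P‖Q) = 0.1678 nats.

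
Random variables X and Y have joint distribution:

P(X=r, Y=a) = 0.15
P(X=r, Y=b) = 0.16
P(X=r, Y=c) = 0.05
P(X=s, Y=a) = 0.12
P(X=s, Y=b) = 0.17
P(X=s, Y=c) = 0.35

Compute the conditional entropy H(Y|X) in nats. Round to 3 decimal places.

Marginals: p(X) = (0.3600, 0.6400), p(Y) = (0.2700, 0.3300, 0.4000).
H(Y|X) = Σ p(X) · H(Y|X=·).
  X=r: p=0.3600, H(Y|X=r) = 0.9994
  X=s: p=0.6400, H(Y|X=s) = 0.9961
Weighted sum = 0.997 nats.

0.997 nats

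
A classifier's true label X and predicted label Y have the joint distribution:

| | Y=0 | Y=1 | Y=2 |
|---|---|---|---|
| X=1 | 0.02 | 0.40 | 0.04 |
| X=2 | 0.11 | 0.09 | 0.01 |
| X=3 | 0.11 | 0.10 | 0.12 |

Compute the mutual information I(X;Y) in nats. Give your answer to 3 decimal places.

Marginals: p(X) = (0.4600, 0.2100, 0.3300), p(Y) = (0.2400, 0.5900, 0.1700).
I(X;Y) = H(X) + H(Y) − H(X,Y).
H(X) = 1.0508, H(Y) = 0.9550, H(X,Y) = 1.8066.
I(X;Y) = 1.0508 + 0.9550 − 1.8066 = 0.199 nats.

0.199 nats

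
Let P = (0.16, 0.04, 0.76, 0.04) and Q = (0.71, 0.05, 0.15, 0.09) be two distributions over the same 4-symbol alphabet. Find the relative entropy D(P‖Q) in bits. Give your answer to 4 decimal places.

D(P‖Q) = Σ p·log₂(p/q).
  0.16·log₂(0.16/0.71) = -0.34396
  0.04·log₂(0.04/0.05) = -0.01288
  0.76·log₂(0.76/0.15) = 1.77919
  0.04·log₂(0.04/0.09) = -0.04680
D(P‖Q) = 1.3756 bits.

1.3756 bits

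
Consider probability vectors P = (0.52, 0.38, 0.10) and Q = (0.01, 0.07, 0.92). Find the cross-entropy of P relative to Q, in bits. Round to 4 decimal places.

H(P,Q) = −Σ p·log₂ q.
  −0.52·log₂(0.01) = 3.45481
  −0.38·log₂(0.07) = 1.45787
  −0.10·log₂(0.92) = 0.01203
H(P,Q) = 4.9247 bits.

4.9247 bits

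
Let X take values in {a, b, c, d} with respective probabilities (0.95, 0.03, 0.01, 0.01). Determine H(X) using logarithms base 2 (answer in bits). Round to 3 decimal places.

H(X) = −Σ p·log₂ p.
  −(0.95)·log₂(0.95) = 0.0703
  −(0.03)·log₂(0.03) = 0.1518
  −(0.01)·log₂(0.01) = 0.0664
  −(0.01)·log₂(0.01) = 0.0664
Sum: 0.0703 + 0.1518 + 0.0664 + 0.0664 = 0.355 bits.

0.355 bits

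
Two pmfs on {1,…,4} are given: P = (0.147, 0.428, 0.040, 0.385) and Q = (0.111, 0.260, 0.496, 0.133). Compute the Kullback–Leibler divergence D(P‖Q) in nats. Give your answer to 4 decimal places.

D(P‖Q) = Σ p·ln(p/q).
  0.147·ln(0.147/0.111) = 0.04129
  0.428·ln(0.428/0.260) = 0.21333
  0.040·ln(0.040/0.496) = -0.10071
  0.385·ln(0.385/0.133) = 0.40921
D(P‖Q) = 0.5631 nats.

0.5631 nats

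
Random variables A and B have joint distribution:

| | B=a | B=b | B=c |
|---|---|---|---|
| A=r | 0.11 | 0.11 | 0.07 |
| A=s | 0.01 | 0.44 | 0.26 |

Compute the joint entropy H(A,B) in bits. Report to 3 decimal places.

H(A,B) = −Σ p(x,y)·log₂ p(x,y) over all 6 cells.
  cell (r,a): −0.11·log₂0.11 = 0.3503
  cell (r,b): −0.11·log₂0.11 = 0.3503
  cell (r,c): −0.07·log₂0.07 = 0.2686
  cell (s,a): −0.01·log₂0.01 = 0.0664
  cell (s,b): −0.44·log₂0.44 = 0.5211
  cell (s,c): −0.26·log₂0.26 = 0.5053
Sum = 2.062 bits.

2.062 bits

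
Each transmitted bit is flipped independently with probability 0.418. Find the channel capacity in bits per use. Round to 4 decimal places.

Binary symmetric channel: C = 1 − h₂(ε) where h₂ is the binary entropy function.
h₂(0.418) = −0.418·log₂0.418 − 0.582·log₂0.582 = 0.9805.
C = 1 − 0.9805 = 0.0195 bits per channel use.

0.0195 bits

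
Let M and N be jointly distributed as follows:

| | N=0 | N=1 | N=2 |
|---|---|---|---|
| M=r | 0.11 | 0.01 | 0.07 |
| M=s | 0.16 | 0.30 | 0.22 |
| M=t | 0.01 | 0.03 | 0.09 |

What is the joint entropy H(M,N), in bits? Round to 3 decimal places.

H(M,N) = −Σ p(x,y)·log₂ p(x,y) over all 9 cells.
  cell (r,0): −0.11·log₂0.11 = 0.3503
  cell (r,1): −0.01·log₂0.01 = 0.0664
  cell (r,2): −0.07·log₂0.07 = 0.2686
  cell (s,0): −0.16·log₂0.16 = 0.4230
  cell (s,1): −0.30·log₂0.30 = 0.5211
  cell (s,2): −0.22·log₂0.22 = 0.4806
  cell (t,0): −0.01·log₂0.01 = 0.0664
  cell (t,1): −0.03·log₂0.03 = 0.1518
  cell (t,2): −0.09·log₂0.09 = 0.3127
Sum = 2.641 bits.

2.641 bits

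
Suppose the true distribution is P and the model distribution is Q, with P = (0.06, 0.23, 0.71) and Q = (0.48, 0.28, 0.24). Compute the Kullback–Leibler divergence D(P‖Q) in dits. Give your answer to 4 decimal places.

0.2606 dits

D(P‖Q) = Σ p·log₁₀(p/q).
  0.06·log₁₀(0.06/0.48) = -0.05419
  0.23·log₁₀(0.23/0.28) = -0.01965
  0.71·log₁₀(0.71/0.24) = 0.33444
D(P‖Q) = 0.2606 dits.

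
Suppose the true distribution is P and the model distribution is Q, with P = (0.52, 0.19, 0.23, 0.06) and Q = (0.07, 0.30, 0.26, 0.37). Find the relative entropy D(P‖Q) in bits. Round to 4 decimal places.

D(P‖Q) = Σ p·log₂(p/q).
  0.52·log₂(0.52/0.07) = 1.50440
  0.19·log₂(0.19/0.30) = -0.12520
  0.23·log₂(0.23/0.26) = -0.04068
  0.06·log₂(0.06/0.37) = -0.15747
D(P‖Q) = 1.1810 bits.

1.1810 bits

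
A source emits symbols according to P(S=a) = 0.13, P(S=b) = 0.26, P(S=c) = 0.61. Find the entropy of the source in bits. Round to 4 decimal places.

1.3229 bits

H(S) = −Σ p·log₂ p.
  −(0.13)·log₂(0.13) = 0.38264
  −(0.26)·log₂(0.26) = 0.50529
  −(0.61)·log₂(0.61) = 0.43500
Sum: 0.38264 + 0.50529 + 0.43500 = 1.3229 bits.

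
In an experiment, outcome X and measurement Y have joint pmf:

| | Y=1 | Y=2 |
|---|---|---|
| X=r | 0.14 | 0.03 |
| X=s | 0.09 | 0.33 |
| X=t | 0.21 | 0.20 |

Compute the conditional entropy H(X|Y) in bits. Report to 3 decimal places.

Marginals: p(X) = (0.1700, 0.4200, 0.4100), p(Y) = (0.4400, 0.5600).
H(X|Y) = Σ p(Y) · H(X|Y=·).
  Y=1: p=0.4400, H(X|Y=1) = 1.5033
  Y=2: p=0.5600, H(X|Y=2) = 1.2063
Weighted sum = 1.337 bits.

1.337 bits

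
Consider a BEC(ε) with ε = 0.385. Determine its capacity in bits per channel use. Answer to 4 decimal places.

0.6150 bits

Binary erasure channel: capacity C = 1 − ε.
C = 1 − 0.385 = 0.6150 bits per channel use.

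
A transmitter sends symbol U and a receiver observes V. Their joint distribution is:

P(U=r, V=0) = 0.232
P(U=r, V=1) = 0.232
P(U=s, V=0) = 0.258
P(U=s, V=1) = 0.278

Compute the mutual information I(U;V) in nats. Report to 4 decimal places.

0.0002 nats

Marginals: p(U) = (0.4640, 0.5360), p(V) = (0.4900, 0.5100).
I(U;V) = H(U) + H(V) − H(U,V).
H(U) = 0.6906, H(V) = 0.6929, H(U,V) = 1.3833.
I(U;V) = 0.6906 + 0.6929 − 1.3833 = 0.0002 nats.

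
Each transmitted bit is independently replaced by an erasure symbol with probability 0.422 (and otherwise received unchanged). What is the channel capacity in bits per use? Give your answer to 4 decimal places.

0.5780 bits

Binary erasure channel: capacity C = 1 − ε.
C = 1 − 0.422 = 0.5780 bits per channel use.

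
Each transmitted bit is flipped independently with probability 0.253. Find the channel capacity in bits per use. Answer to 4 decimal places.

0.1840 bits

Binary symmetric channel: C = 1 − h₂(ε) where h₂ is the binary entropy function.
h₂(0.253) = −0.253·log₂0.253 − 0.747·log₂0.747 = 0.8160.
C = 1 − 0.8160 = 0.1840 bits per channel use.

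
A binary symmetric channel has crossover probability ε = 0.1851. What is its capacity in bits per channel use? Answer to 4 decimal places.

0.3089 bits

Binary symmetric channel: C = 1 − h₂(ε) where h₂ is the binary entropy function.
h₂(0.1851) = −0.1851·log₂0.1851 − 0.8149·log₂0.8149 = 0.6911.
C = 1 − 0.6911 = 0.3089 bits per channel use.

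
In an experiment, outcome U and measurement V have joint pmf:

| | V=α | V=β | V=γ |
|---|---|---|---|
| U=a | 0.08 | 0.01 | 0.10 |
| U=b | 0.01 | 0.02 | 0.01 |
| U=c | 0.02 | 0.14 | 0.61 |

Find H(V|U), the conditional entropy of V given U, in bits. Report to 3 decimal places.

0.950 bits

Marginals: p(U) = (0.1900, 0.0400, 0.7700), p(V) = (0.1100, 0.1700, 0.7200).
H(V|U) = Σ p(U) · H(V|U=·).
  U=a: p=0.1900, H(V|U=a) = 1.2364
  U=b: p=0.0400, H(V|U=b) = 1.5000
  U=c: p=0.7700, H(V|U=c) = 0.8502
Weighted sum = 0.950 bits.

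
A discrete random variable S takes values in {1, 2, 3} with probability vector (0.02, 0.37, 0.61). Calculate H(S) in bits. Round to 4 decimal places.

H(S) = −Σ p·log₂ p.
  −(0.02)·log₂(0.02) = 0.11288
  −(0.37)·log₂(0.37) = 0.53073
  −(0.61)·log₂(0.61) = 0.43500
Sum: 0.11288 + 0.53073 + 0.43500 = 1.0786 bits.

1.0786 bits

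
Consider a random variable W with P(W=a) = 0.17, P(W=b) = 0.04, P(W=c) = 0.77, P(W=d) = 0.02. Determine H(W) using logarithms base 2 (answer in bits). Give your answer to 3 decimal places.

H(W) = −Σ p·log₂ p.
  −(0.17)·log₂(0.17) = 0.4346
  −(0.04)·log₂(0.04) = 0.1858
  −(0.77)·log₂(0.77) = 0.2903
  −(0.02)·log₂(0.02) = 0.1129
Sum: 0.4346 + 0.1858 + 0.2903 + 0.1129 = 1.024 bits.

1.024 bits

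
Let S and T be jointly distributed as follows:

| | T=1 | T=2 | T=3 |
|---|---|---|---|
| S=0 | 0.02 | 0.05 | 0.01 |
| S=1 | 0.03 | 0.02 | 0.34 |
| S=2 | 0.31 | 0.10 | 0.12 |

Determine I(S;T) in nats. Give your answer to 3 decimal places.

Marginals: p(S) = (0.0800, 0.3900, 0.5300), p(T) = (0.3600, 0.1700, 0.4700).
I(S;T) = Σ p(x,y)·ln[p(x,y)/(p(x)p(y))].
  (0,1): 0.02·ln(0.6944) = -0.0073
  (0,2): 0.05·ln(3.6765) = 0.0651
  (0,3): 0.01·ln(0.2660) = -0.0132
  (1,1): 0.03·ln(0.2137) = -0.0463
  (1,2): 0.02·ln(0.3017) = -0.0240
  (1,3): 0.34·ln(1.8549) = 0.2101
  (2,1): 0.31·ln(1.6247) = 0.1505
  (2,2): 0.10·ln(1.1099) = 0.0104
  (2,3): 0.12·ln(0.4817) = -0.0876
Sum = 0.258 nats.

0.258 nats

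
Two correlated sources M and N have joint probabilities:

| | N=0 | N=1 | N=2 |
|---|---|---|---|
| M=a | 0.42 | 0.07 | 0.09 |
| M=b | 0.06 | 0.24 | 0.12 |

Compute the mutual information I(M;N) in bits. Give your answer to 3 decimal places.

Marginals: p(M) = (0.5800, 0.4200), p(N) = (0.4800, 0.3100, 0.2100).
I(M;N) = Σ p(x,y)·log₂[p(x,y)/(p(x)p(y))].
  (a,0): 0.42·log₂(1.5086) = 0.2492
  (a,1): 0.07·log₂(0.3893) = -0.0953
  (a,2): 0.09·log₂(0.7389) = -0.0393
  (b,0): 0.06·log₂(0.2976) = -0.1049
  (b,1): 0.24·log₂(1.8433) = 0.2118
  (b,2): 0.12·log₂(1.3605) = 0.0533
Sum = 0.275 bits.

0.275 bits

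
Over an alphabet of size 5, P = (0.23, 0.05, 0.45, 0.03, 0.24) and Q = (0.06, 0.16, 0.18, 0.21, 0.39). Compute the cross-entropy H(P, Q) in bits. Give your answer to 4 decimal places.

H(P,Q) = −Σ p·log₂ q.
  −0.23·log₂(0.06) = 0.93355
  −0.05·log₂(0.16) = 0.13219
  −0.45·log₂(0.18) = 1.11327
  −0.03·log₂(0.21) = 0.06755
  −0.24·log₂(0.39) = 0.32603
H(P,Q) = 2.5726 bits.

2.5726 bits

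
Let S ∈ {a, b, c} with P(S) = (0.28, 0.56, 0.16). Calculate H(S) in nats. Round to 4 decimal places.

0.9743 nats

H(S) = −Σ p·ln p.
  −(0.28)·ln(0.28) = 0.35643
  −(0.56)·ln(0.56) = 0.32470
  −(0.16)·ln(0.16) = 0.29321
Sum: 0.35643 + 0.32470 + 0.29321 = 0.9743 nats.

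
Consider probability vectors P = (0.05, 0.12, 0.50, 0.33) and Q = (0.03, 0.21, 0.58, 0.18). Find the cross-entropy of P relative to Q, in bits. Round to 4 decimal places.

H(P,Q) = −Σ p·log₂ q.
  −0.05·log₂(0.03) = 0.25294
  −0.12·log₂(0.21) = 0.27018
  −0.50·log₂(0.58) = 0.39294
  −0.33·log₂(0.18) = 0.81640
H(P,Q) = 1.7325 bits.

1.7325 bits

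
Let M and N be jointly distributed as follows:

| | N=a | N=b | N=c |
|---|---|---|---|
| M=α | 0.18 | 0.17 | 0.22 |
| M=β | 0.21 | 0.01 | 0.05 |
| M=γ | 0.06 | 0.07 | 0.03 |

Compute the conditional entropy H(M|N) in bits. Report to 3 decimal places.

1.240 bits

Chain rule: H(M|N) = H(M,N) − H(N).
Marginals: p(M) = (0.5700, 0.2700, 0.1600), p(N) = (0.4500, 0.2500, 0.3000).
H(M,N) = 2.7797 bits; H(N) = 1.5395 bits.
H(M|N) = 2.7797 − 1.5395 = 1.240 bits.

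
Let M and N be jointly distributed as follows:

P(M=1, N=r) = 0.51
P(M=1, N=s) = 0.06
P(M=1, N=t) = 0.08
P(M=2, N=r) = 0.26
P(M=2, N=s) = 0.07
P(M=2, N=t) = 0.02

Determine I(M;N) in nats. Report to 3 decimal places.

Marginals: p(M) = (0.6500, 0.3500), p(N) = (0.7700, 0.1300, 0.1000).
I(M;N) = H(M) + H(N) − H(M,N).
H(M) = 0.6474, H(N) = 0.6967, H(M,N) = 1.3289.
I(M;N) = 0.6474 + 0.6967 − 1.3289 = 0.015 nats.

0.015 nats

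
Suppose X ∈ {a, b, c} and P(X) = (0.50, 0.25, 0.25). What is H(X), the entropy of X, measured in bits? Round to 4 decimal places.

1.5000 bits

H(X) = −Σ p·log₂ p.
  −(0.50)·log₂(0.50) = 0.50000
  −(0.25)·log₂(0.25) = 0.50000
  −(0.25)·log₂(0.25) = 0.50000
Sum: 0.50000 + 0.50000 + 0.50000 = 1.5000 bits.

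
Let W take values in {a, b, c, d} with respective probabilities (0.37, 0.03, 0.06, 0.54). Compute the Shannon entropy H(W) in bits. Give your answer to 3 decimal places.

H(W) = −Σ p·log₂ p.
  −(0.37)·log₂(0.37) = 0.5307
  −(0.03)·log₂(0.03) = 0.1518
  −(0.06)·log₂(0.06) = 0.2435
  −(0.54)·log₂(0.54) = 0.4800
Sum: 0.5307 + 0.1518 + 0.2435 + 0.4800 = 1.406 bits.

1.406 bits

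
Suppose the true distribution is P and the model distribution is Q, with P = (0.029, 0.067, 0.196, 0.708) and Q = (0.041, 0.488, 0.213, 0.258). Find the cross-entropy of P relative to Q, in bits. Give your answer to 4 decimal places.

H(P,Q) = −Σ p·log₂ q.
  −0.029·log₂(0.041) = 0.13364
  −0.067·log₂(0.488) = 0.06935
  −0.196·log₂(0.213) = 0.43729
  −0.708·log₂(0.258) = 1.38383
H(P,Q) = 2.0241 bits.

2.0241 bits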